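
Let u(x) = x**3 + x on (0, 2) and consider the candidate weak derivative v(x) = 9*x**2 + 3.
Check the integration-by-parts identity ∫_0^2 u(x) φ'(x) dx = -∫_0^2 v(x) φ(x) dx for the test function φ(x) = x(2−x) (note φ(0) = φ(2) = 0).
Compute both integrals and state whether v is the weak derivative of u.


LHS = -92/15, RHS = -92/5. No, v is not the weak derivative of u.

u(x) = x**3 + x, classical derivative u'(x) = 3*x**2 + 1.
φ(x) = x(2−x), so φ'(x) = 2 - 2*x.
Note φ(0) = φ(2) = 0, so the boundary term u·φ vanishes.
LHS = ∫_0^2 u(x) φ'(x) dx = ∫_0^2 (-2*x^4 + 2*x^3 - 2*x^2 + 2*x) dx. Term by term:
  ∫_0^2 -2*x^4 dx = -64/5;  ∫_0^2 2*x^3 dx = 8;  ∫_0^2 -2*x^2 dx = -16/3;
  ∫_0^2 2*x dx = 4.
Sum: -64/5 + 8 − 16/3 + 4 = -92/15.
So LHS = -92/15.
∫_0^2 v(x) φ(x) dx = ∫_0^2 (-9*x^4 + 18*x^3 - 3*x^2 + 6*x) dx. Term by term:
  ∫_0^2 -9*x^4 dx = -288/5;  ∫_0^2 18*x^3 dx = 72;  ∫_0^2 -3*x^2 dx = -8;
  ∫_0^2 6*x dx = 12.
Sum: -288/5 + 72 − 8 + 12 = 92/5.
So RHS = -∫_0^2 v(x) φ(x) dx = -92/5.
LHS − RHS = 184/15 ≠ 0, so the identity fails.
(For a valid weak derivative the identity must hold for EVERY test function, in particular this one. The failure shows v is NOT the weak derivative of u.)
Correct weak derivative would be u'(x) = 3*x**2 + 1.


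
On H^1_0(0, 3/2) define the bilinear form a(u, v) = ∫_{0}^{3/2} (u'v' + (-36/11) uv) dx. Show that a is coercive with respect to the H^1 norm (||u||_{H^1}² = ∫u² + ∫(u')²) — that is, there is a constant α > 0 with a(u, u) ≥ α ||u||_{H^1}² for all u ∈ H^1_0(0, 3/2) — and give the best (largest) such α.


α = 4*(-81 + 11*π^2)/(11*(9 + 4*π^2))

Coercivity of a(·,·) on H^1_0(0, 3/2) means a(u, u) ≥ α ||u||_{H^1}² for every u ∈ H^1_0.
The interval has length L = 3/2, and Poincaré/coercivity depend only on L. Here a(u, u) = ∫(u')² + (-36/11)·∫u².
Here c = -36/11 < 0 with |c| < (π/L)² = 4*π^2/9, so coercivity still holds. The condition a(u,u) ≥ α||u||_{H^1}² reads (1−α)∫(u')² ≥ (α−c)∫u². Any admissible α is ≤ 1 (rapidly oscillating u have ∫u²/∫(u')² → 0), and α = 1 would force 0 ≥ (1−c)∫u², impossible since c < 1; so 1−α > 0. By the sharp Poincaré inequality on H^1_0 of an interval of length L, ∫(u')² ≥ (π/L)²∫u² with equality for the first sine mode sin(π(x−x₀)/L) (x₀ the left endpoint), so the inequality holds for all u iff (1−α)(π/L)² ≥ α − c, i.e. α ≤ ((π/L)² + c)/((π/L)² + 1) = (1 + c(L/π)²)/(1 + (L/π)²). (Direct route, valid since c ≤ 0: Poincaré gives c∫u² ≥ c(L/π)²∫(u')², so a(u,u) ≥ (1 + c(L/π)²)∫(u')², while ||u||_{H^1}² ≤ (1 + (L/π)²)∫(u')²; dividing yields the same α.) With (π/L)² = 4*π^2/9 and c = -36/11, the largest admissible constant is α = ((π/L)² + c)/((π/L)² + 1).
Simplifying, α = 4*(-81 + 11*π^2)/(11*(9 + 4*π^2)).


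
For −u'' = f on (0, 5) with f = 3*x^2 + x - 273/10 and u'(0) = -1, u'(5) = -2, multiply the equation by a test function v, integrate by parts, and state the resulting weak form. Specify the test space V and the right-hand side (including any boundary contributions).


V = H^1(0, 5) (v unrestricted at boundary; u is determined up to an additive constant); weak form: ∫_0^5 u'v' dx = ∫_0^5 (3*x^2 + x - 273/10) v dx − 2·v(5) + v(0) for all v ∈ V.

Multiply both sides by a test function v and integrate from 0 to 5:
  ∫_0^5 −u''(x) v(x) dx = ∫_0^5 f(x) v(x) dx.
Integrate the LHS by parts once:
  ∫_0^5 −u'' v dx = −[u'(x) v(x)]_0^5 + ∫_0^5 u'(x) v'(x) dx.
Thus ∫_0^5 u'(x) v'(x) dx = ∫_0^5 f(x) v(x) dx + [u'(x) v(x)]_0^5.
Choose V so that boundary terms are either known or forced to vanish.
u has inhomogeneous Neumann u'(0) = -1, u'(5) = -2. [u' v]_0^5 = (-2)·v(5) − (-1)·v(0) = − 2·v(5) + v(0). Take V = H^1(0, 5); boundary term becomes part of RHS.
Weak formulation: find u (satisfying any essential BC) such that ∫_0^5 u'(x) v'(x) dx = ∫_0^5 f v dx − 2·v(5) + v(0) for all v ∈ V (Neumann data are natural BCs: they enter the RHS as boundary terms).
Substituting f(x) = 3*x^2 + x - 273/10, the right-hand side is ∫_0^5 (3*x^2 + x - 273/10) v dx − 2·v(5) + v(0).
Compatibility check (pure Neumann): taking v ≡ 1 ∈ V gives 0 = ∫_0^5 f dx + (-2) − (-1), i.e. ∫_0^5 f dx must equal u'(0) − u'(5) = 1. Indeed ∫_0^5 (3*x^2 + x - 273/10) dx = 1, so the data are compatible. The solution is then unique only up to an additive constant (fix it e.g. by requiring ∫_0^5 u dx = 0).


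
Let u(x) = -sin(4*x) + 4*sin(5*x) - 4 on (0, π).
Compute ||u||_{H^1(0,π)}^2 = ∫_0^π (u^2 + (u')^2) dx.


||u||_{H^1(0,π)}^2 = -64/5 + 465*π/2

u'(x) = -4*cos(4*x) + 20*cos(5*x).
Expand u² and (u')² and integrate term by term on (0, π), using: for integers n ≥ 1, ∫_0^π sin²(nx) dx = ∫_0^π cos²(nx) dx = π/2; for n ≠ n', ∫_0^π sin(nx)sin(n'x) dx = ∫_0^π cos(nx)cos(n'x) dx = 0; and by product-to-sum, ∫_0^π sin(nx)cos(n'x) dx = ½∫_0^π [sin((n+n')x) + sin((n−n')x)] dx, which is 0 when n+n' is even and 2n/(n²−n'²) when n+n' is odd (it need not vanish on (0, π)). For the constant mode: ∫_0^π 1 dx = π, ∫_0^π cos(nx) dx = 0, ∫_0^π sin(nx) dx = (1−(−1)^n)/n.
  u² squared terms: (-4)²·∫1 dx = 16·π = 16*π;  (-1)²·∫sin(4x)² dx = 1·π/2 = π/2;  (4)²·∫sin(5x)² dx = 16·π/2 = 8*π.
  u² cross terms: 2·(-4)·(-1)·∫1·sin(4x) dx = 8·(0) = 0;  2·(-4)·(4)·∫1·sin(5x) dx = -32·(2/5) = -64/5;  2·(-1)·(4)·∫sin(4x)·sin(5x) dx = -8·(0) = 0.
  So ∫_0^π u² dx = 16*π + π/2 + 8*π + 0 − 64/5 + 0 = -64/5 + 49*π/2.
  (u')² squared terms: (-4)²·∫cos(4x)² dx = 16·π/2 = 8*π;  (20)²·∫cos(5x)² dx = 400·π/2 = 200*π.
  (u')² cross terms: 2·(-4)·(20)·∫cos(4x)·cos(5x) dx = -160·(0) = 0.
  So ∫_0^π (u')² dx = 8*π + 200*π + 0 = 208*π.
||u||_{H^1}^2 = (-64/5 + 49*π/2) + (208*π) = -64/5 + 465*π/2.


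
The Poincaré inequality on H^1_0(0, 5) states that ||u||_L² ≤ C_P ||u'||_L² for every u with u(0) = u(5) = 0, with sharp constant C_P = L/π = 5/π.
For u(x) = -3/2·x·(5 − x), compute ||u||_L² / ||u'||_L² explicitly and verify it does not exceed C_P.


||u||_L² / ||u'||_L² = sqrt(10)/2 < C_P = 5/π.

u(x) = -3/2·x·(5 − x), so u'(x) = 3*x - 15/2.
u(x) = -3/2·x·(5 − x) vanishes at x = 0 and x = 5, so u ∈ H^1_0(0, 5). Differentiate via the product rule and integrate the resulting polynomials term by term.
  ∫_0^5 u² dx = ∫_0^5 (9*x^4/4 - 45*x^3/2 + 225*x^2/4) dx. Term by term:
    ∫_0^5 9*x^4/4 dx = 5625/4;  ∫_0^5 -45*x^3/2 dx = -28125/8;  ∫_0^5 225*x^2/4 dx = 9375/4.
  Sum: 5625/4 − 28125/8 + 9375/4 = 1875/8.
  ∫_0^5 (u')² dx = ∫_0^5 (9*x^2 - 45*x + 225/4) dx. Term by term:
    ∫_0^5 9*x^2 dx = 375;  ∫_0^5 -45*x dx = -1125/2;  ∫_0^5 225/4 dx = 1125/4.
  Sum: 375 − 1125/2 + 1125/4 = 375/4.
∫_0^5 u² dx = 1875/8, so ||u||_L² = 25*sqrt(6)/4.
∫_0^5 (u')² dx = 375/4, so ||u'||_L² = 5*sqrt(15)/2.
Ratio ||u||_L² / ||u'||_L² = sqrt(10)/2.
Sharp Poincaré constant on H^1_0(0, 5) is C_P = L/π = 5/π, achieved by sin(π/5·x).
A polynomial bump cannot attain the sharp Poincaré constant (only the first sine eigenfunction does), so the ratio is strictly less than C_P, consistent with ||u||_L² ≤ C_P ||u'||_L².


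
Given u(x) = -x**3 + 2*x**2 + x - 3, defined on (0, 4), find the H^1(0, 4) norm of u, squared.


||u||_{H^1}^2 = 35048/35

The H^1 norm (squared) on an interval (0, L) is
  ||u||_{H^1}^2 = ∫_0^L u(x)^2 dx + ∫_0^L u'(x)^2 dx.
Compute u'(x) = -3*x**2 + 4*x + 1.
Then u(x)^2 = x**6 - 4*x**5 + 2*x**4 + 10*x**3 - 11*x**2 - 6*x + 9 and u'(x)^2 = 9*x**4 - 24*x**3 + 10*x**2 + 8*x + 1.
Integrate each monomial from 0 to 4 using ∫_0^4 c·x^n dx = c·4^(n+1)/(n+1):
  ∫_0^4 u(x)^2 dx = ∫_0^4 (x^6 - 4*x^5 + 2*x^4 + 10*x^3 - 11*x^2 - 6*x + 9) dx. Term by term:
    ∫_0^4 x^6 dx = 16384/7;  ∫_0^4 -4*x^5 dx = -8192/3;  ∫_0^4 2*x^4 dx = 2048/5;
    ∫_0^4 10*x^3 dx = 640;  ∫_0^4 -11*x^2 dx = -704/3;  ∫_0^4 -6*x dx = -48;
    ∫_0^4 9 dx = 36.
  Sum: 16384/7 − 8192/3 + 2048/5 + 640 − 704/3 − 48 + 36 = 43348/105.
  ∫_0^4 u'(x)^2 dx = ∫_0^4 (9*x^4 - 24*x^3 + 10*x^2 + 8*x + 1) dx. Term by term:
    ∫_0^4 9*x^4 dx = 9216/5;  ∫_0^4 -24*x^3 dx = -1536;  ∫_0^4 10*x^2 dx = 640/3;
    ∫_0^4 8*x dx = 64;  ∫_0^4 1 dx = 4.
  Sum: 9216/5 − 1536 + 640/3 + 64 + 4 = 8828/15.
Adding: ||u||_{H^1}^2 = 43348/105 + 8828/15 = 35048/35.


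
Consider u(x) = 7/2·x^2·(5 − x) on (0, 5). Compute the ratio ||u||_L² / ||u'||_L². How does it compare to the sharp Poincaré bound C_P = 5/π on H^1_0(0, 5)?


||u||_L² / ||u'||_L² = 5*sqrt(14)/14 < C_P = 5/π.

u(x) = 7/2·x^2·(5 − x), so u'(x) = 7*x*(10 - 3*x)/2.
u(x) = 7/2·x^2·(5 − x) vanishes at x = 0 and x = 5, so u ∈ H^1_0(0, 5). Differentiate via the product rule and integrate the resulting polynomials term by term.
  ∫_0^5 u² dx = ∫_0^5 (49*x^6/4 - 245*x^5/2 + 1225*x^4/4) dx. Term by term:
    ∫_0^5 49*x^6/4 dx = 546875/4;  ∫_0^5 -245*x^5/2 dx = -3828125/12;  ∫_0^5 1225*x^4/4 dx = 765625/4.
  Sum: 546875/4 − 3828125/12 + 765625/4 = 109375/12.
  ∫_0^5 (u')² dx = ∫_0^5 (441*x^4/4 - 735*x^3 + 1225*x^2) dx. Term by term:
    ∫_0^5 441*x^4/4 dx = 275625/4;  ∫_0^5 -735*x^3 dx = -459375/4;  ∫_0^5 1225*x^2 dx = 153125/3.
  Sum: 275625/4 − 459375/4 + 153125/3 = 30625/6.
∫_0^5 u² dx = 109375/12, so ||u||_L² = 125*sqrt(21)/6.
∫_0^5 (u')² dx = 30625/6, so ||u'||_L² = 175*sqrt(6)/6.
Ratio ||u||_L² / ||u'||_L² = 5*sqrt(14)/14.
Sharp Poincaré constant on H^1_0(0, 5) is C_P = L/π = 5/π, achieved by sin(π/5·x).
A polynomial bump cannot attain the sharp Poincaré constant (only the first sine eigenfunction does), so the ratio is strictly less than C_P, consistent with ||u||_L² ≤ C_P ||u'||_L².


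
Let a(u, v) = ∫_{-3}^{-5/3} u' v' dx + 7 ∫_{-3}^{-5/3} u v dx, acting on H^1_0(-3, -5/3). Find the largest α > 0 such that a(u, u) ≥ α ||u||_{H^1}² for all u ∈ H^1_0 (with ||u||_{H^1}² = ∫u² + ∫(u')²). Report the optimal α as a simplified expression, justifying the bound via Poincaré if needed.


α = 1

Coercivity of a(·,·) on H^1_0(-3, -5/3) means a(u, u) ≥ α ||u||_{H^1}² for every u ∈ H^1_0.
The interval has length L = 4/3, and Poincaré/coercivity depend only on L. Here a(u, u) = ∫(u')² + (7)·∫u².
Here c = 7 ≥ 1, so a(u,u) = ∫(u')² + c∫u² ≥ ∫(u')² + ∫u² = ||u||_{H^1}², i.e. α = 1 works. No larger α is possible: a(u,u) ≥ α||u||_{H^1}² means (1−α)∫(u')² ≥ (α−c)∫u², and for the modes u_n = sin(nπ(x−x₀)/L) (x₀ the left endpoint) one has ∫u_n²/∫(u_n')² = (L/(nπ))² → 0, so a(u_n,u_n)/||u_n||_{H^1}² → 1. Hence the optimal constant is α = 1.
Therefore α = 1.


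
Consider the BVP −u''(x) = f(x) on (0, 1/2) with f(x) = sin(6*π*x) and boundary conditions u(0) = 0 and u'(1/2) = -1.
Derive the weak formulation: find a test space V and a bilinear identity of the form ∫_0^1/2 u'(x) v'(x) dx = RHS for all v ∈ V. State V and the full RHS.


V = {v ∈ H^1(0, 1/2) : v(0) = 0} (test functions vanish at x = 0 where u is specified); weak form: ∫_0^1/2 u'v' dx = ∫_0^1/2 (sin(6*π*x)) v dx − v(1/2) for all v ∈ V.

Multiply both sides by a test function v and integrate from 0 to 1/2:
  ∫_0^1/2 −u''(x) v(x) dx = ∫_0^1/2 f(x) v(x) dx.
Integrate the LHS by parts once:
  ∫_0^1/2 −u'' v dx = −[u'(x) v(x)]_0^1/2 + ∫_0^1/2 u'(x) v'(x) dx.
Thus ∫_0^1/2 u'(x) v'(x) dx = ∫_0^1/2 f(x) v(x) dx + [u'(x) v(x)]_0^1/2.
Choose V so that boundary terms are either known or forced to vanish.
Mixed BC: u(0) = 0 (Dirichlet) and u'(1/2) = -1 (Neumann). Define V = {v ∈ H^1(0, 1/2) : v(0) = 0}. Then [u' v]_0^1/2 = u'(1/2)·v(1/2) − u'(0)·0 = − v(1/2).
Weak formulation: find u (satisfying any essential BC) such that ∫_0^1/2 u'(x) v'(x) dx = ∫_0^1/2 f v dx − v(1/2) for all v ∈ V (Dirichlet at 0 absorbed into V; Neumann datum at x = 1/2 contributes the boundary term).
Substituting f(x) = sin(6*π*x), the right-hand side is ∫_0^1/2 (sin(6*π*x)) v dx − v(1/2).


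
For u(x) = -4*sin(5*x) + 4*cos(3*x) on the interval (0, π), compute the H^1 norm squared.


||u||_{H^1(0,π)}^2 = 288*π

u'(x) = -12*sin(3*x) - 20*cos(5*x).
Expand u² and (u')² and integrate term by term on (0, π), using: for integers n ≥ 1, ∫_0^π sin²(nx) dx = ∫_0^π cos²(nx) dx = π/2; for n ≠ n', ∫_0^π sin(nx)sin(n'x) dx = ∫_0^π cos(nx)cos(n'x) dx = 0; and by product-to-sum, ∫_0^π sin(nx)cos(n'x) dx = ½∫_0^π [sin((n+n')x) + sin((n−n')x)] dx, which is 0 when n+n' is even and 2n/(n²−n'²) when n+n' is odd (it need not vanish on (0, π)).
  u² squared terms: (-4)²·∫sin(5x)² dx = 16·π/2 = 8*π;  (4)²·∫cos(3x)² dx = 16·π/2 = 8*π.
  u² cross terms: 2·(-4)·(4)·∫sin(5x)·cos(3x) dx = -32·(0) = 0.
  So ∫_0^π u² dx = 8*π + 8*π + 0 = 16*π.
  (u')² squared terms: (-20)²·∫cos(5x)² dx = 400·π/2 = 200*π;  (-12)²·∫sin(3x)² dx = 144·π/2 = 72*π.
  (u')² cross terms: 2·(-20)·(-12)·∫cos(5x)·sin(3x) dx = 480·(0) = 0.
  So ∫_0^π (u')² dx = 200*π + 72*π + 0 = 272*π.
||u||_{H^1}^2 = (16*π) + (272*π) = 288*π.


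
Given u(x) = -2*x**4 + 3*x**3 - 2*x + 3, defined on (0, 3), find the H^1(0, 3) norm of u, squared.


||u||_{H^1}^2 = 303432/35

The H^1 norm (squared) on an interval (0, L) is
  ||u||_{H^1}^2 = ∫_0^L u(x)^2 dx + ∫_0^L u'(x)^2 dx.
Compute u'(x) = -8*x**3 + 9*x**2 - 2.
Then u(x)^2 = 4*x**8 - 12*x**7 + 9*x**6 + 8*x**5 - 24*x**4 + 18*x**3 + 4*x**2 - 12*x + 9 and u'(x)^2 = 64*x**6 - 144*x**5 + 81*x**4 + 32*x**3 - 36*x**2 + 4.
Integrate each monomial from 0 to 3 using ∫_0^3 c·x^n dx = c·3^(n+1)/(n+1):
  ∫_0^3 u(x)^2 dx = ∫_0^3 (4*x^8 - 12*x^7 + 9*x^6 + 8*x^5 - 24*x^4 + 18*x^3 + 4*x^2 - 12*x + 9) dx. Term by term:
    ∫_0^3 4*x^8 dx = 8748;  ∫_0^3 -12*x^7 dx = -19683/2;  ∫_0^3 9*x^6 dx = 19683/7;
    ∫_0^3 8*x^5 dx = 972;  ∫_0^3 -24*x^4 dx = -5832/5;  ∫_0^3 18*x^3 dx = 729/2;
    ∫_0^3 4*x^2 dx = 36;  ∫_0^3 -12*x dx = -54;  ∫_0^3 9 dx = 27.
  Sum: 8748 − 19683/2 + 19683/7 + 972 − 5832/5 + 729/2 + 36 − 54 + 27 = 66411/35.
  ∫_0^3 u'(x)^2 dx = ∫_0^3 (64*x^6 - 144*x^5 + 81*x^4 + 32*x^3 - 36*x^2 + 4) dx. Term by term:
    ∫_0^3 64*x^6 dx = 139968/7;  ∫_0^3 -144*x^5 dx = -17496;  ∫_0^3 81*x^4 dx = 19683/5;
    ∫_0^3 32*x^3 dx = 648;  ∫_0^3 -36*x^2 dx = -324;  ∫_0^3 4 dx = 12.
  Sum: 139968/7 − 17496 + 19683/5 + 648 − 324 + 12 = 237021/35.
Adding: ||u||_{H^1}^2 = 66411/35 + 237021/35 = 303432/35.


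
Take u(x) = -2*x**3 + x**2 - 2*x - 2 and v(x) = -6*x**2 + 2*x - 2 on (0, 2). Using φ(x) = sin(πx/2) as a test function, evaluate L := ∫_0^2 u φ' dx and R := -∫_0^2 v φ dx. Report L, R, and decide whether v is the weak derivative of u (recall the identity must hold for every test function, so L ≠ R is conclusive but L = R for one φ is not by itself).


LHS = -192/π^3 + 48/π, RHS = -192/π^3 + 48/π. Yes, v = u' weakly.

u(x) = -2*x**3 + x**2 - 2*x - 2, classical derivative u'(x) = -6*x**2 + 2*x - 2.
φ(x) = sin(πx/2), so φ'(x) = π*cos(π*x/2)/2.
Note φ(0) = φ(2) = 0, so the boundary term u·φ vanishes.
LHS = ∫_0^2 u(x) φ'(x) dx = ∫_0^2 (-π*x^3*cos(π*x/2) + π*x^2*cos(π*x/2)/2 - π*x*cos(π*x/2) - π*cos(π*x/2)) dx. Term by term:
  ∫_0^2 -π*cos(π*x/2) dx = 0;  ∫_0^2 π*x^2*cos(π*x/2)/2 dx = -8/π;  ∫_0^2 -π*x*cos(π*x/2) dx = 8/π;
  ∫_0^2 -π*x^3*cos(π*x/2) dx = -192/π^3 + 48/π.
Sum: 0 − 8/π + 8/π + -192/π^3 + 48/π = -192/π^3 + 48/π.
So LHS = -192/π^3 + 48/π.
∫_0^2 v(x) φ(x) dx = ∫_0^2 (-6*x^2*sin(π*x/2) + 2*x*sin(π*x/2) - 2*sin(π*x/2)) dx. Term by term:
  ∫_0^2 -2*sin(π*x/2) dx = -8/π;  ∫_0^2 -6*x^2*sin(π*x/2) dx = -48/π + 192/π^3;  ∫_0^2 2*x*sin(π*x/2) dx = 8/π.
Sum: -8/π + -48/π + 192/π^3 + 8/π = -48/π + 192/π^3.
So RHS = -∫_0^2 v(x) φ(x) dx = -192/π^3 + 48/π.
LHS = RHS, so the identity holds for this test φ.
Moreover u is smooth here and v(x) = u'(x) = -6*x**2 + 2*x - 2 pointwise, so the identity holds for every test function. Hence v is the weak derivative of u.


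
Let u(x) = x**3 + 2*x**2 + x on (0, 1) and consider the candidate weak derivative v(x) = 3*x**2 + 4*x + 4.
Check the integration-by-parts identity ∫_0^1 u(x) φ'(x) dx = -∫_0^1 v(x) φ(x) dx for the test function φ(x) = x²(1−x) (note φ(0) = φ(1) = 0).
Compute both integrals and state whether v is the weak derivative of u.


LHS = -23/60, RHS = -19/30. No, v is not the weak derivative of u.

u(x) = x**3 + 2*x**2 + x, classical derivative u'(x) = 3*x**2 + 4*x + 1.
φ(x) = x²(1−x), so φ'(x) = x*(2 - 3*x).
Note φ(0) = φ(1) = 0, so the boundary term u·φ vanishes.
LHS = ∫_0^1 u(x) φ'(x) dx = ∫_0^1 (-3*x^5 - 4*x^4 + x^3 + 2*x^2) dx. Term by term:
  ∫_0^1 -3*x^5 dx = -1/2;  ∫_0^1 -4*x^4 dx = -4/5;  ∫_0^1 x^3 dx = 1/4;
  ∫_0^1 2*x^2 dx = 2/3.
Sum: -1/2 − 4/5 + 1/4 + 2/3 = -23/60.
So LHS = -23/60.
∫_0^1 v(x) φ(x) dx = ∫_0^1 (-3*x^5 - x^4 + 4*x^2) dx. Term by term:
  ∫_0^1 -3*x^5 dx = -1/2;  ∫_0^1 -x^4 dx = -1/5;  ∫_0^1 4*x^2 dx = 4/3.
Sum: -1/2 − 1/5 + 4/3 = 19/30.
So RHS = -∫_0^1 v(x) φ(x) dx = -19/30.
LHS − RHS = 1/4 ≠ 0, so the identity fails.
(For a valid weak derivative the identity must hold for EVERY test function, in particular this one. The failure shows v is NOT the weak derivative of u.)
Correct weak derivative would be u'(x) = 3*x**2 + 4*x + 1.


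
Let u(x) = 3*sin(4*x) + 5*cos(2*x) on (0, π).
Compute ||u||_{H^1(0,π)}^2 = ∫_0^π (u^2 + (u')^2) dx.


||u||_{H^1(0,π)}^2 = 139*π

u'(x) = -10*sin(2*x) + 12*cos(4*x).
Expand u² and (u')² and integrate term by term on (0, π), using: for integers n ≥ 1, ∫_0^π sin²(nx) dx = ∫_0^π cos²(nx) dx = π/2; for n ≠ n', ∫_0^π sin(nx)sin(n'x) dx = ∫_0^π cos(nx)cos(n'x) dx = 0; and by product-to-sum, ∫_0^π sin(nx)cos(n'x) dx = ½∫_0^π [sin((n+n')x) + sin((n−n')x)] dx, which is 0 when n+n' is even and 2n/(n²−n'²) when n+n' is odd (it need not vanish on (0, π)).
  u² squared terms: (3)²·∫sin(4x)² dx = 9·π/2 = 9*π/2;  (5)²·∫cos(2x)² dx = 25·π/2 = 25*π/2.
  u² cross terms: 2·(3)·(5)·∫sin(4x)·cos(2x) dx = 30·(0) = 0.
  So ∫_0^π u² dx = 9*π/2 + 25*π/2 + 0 = 17*π.
  (u')² squared terms: (-10)²·∫sin(2x)² dx = 100·π/2 = 50*π;  (12)²·∫cos(4x)² dx = 144·π/2 = 72*π.
  (u')² cross terms: 2·(-10)·(12)·∫sin(2x)·cos(4x) dx = -240·(0) = 0.
  So ∫_0^π (u')² dx = 50*π + 72*π + 0 = 122*π.
||u||_{H^1}^2 = (17*π) + (122*π) = 139*π.


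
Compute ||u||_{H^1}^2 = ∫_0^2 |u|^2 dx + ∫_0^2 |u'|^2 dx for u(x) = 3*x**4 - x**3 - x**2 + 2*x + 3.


||u||_{H^1}^2 = 241162/105

The H^1 norm (squared) on an interval (0, L) is
  ||u||_{H^1}^2 = ∫_0^L u(x)^2 dx + ∫_0^L u'(x)^2 dx.
Compute u'(x) = 12*x**3 - 3*x**2 - 2*x + 2.
Then u(x)^2 = 9*x**8 - 6*x**7 - 5*x**6 + 14*x**5 + 15*x**4 - 10*x**3 - 2*x**2 + 12*x + 9 and u'(x)^2 = 144*x**6 - 72*x**5 - 39*x**4 + 60*x**3 - 8*x**2 - 8*x + 4.
Integrate each monomial from 0 to 2 using ∫_0^2 c·x^n dx = c·2^(n+1)/(n+1):
  ∫_0^2 u(x)^2 dx = ∫_0^2 (9*x^8 - 6*x^7 - 5*x^6 + 14*x^5 + 15*x^4 - 10*x^3 - 2*x^2 + 12*x + 9) dx. Term by term:
    ∫_0^2 9*x^8 dx = 512;  ∫_0^2 -6*x^7 dx = -192;  ∫_0^2 -5*x^6 dx = -640/7;
    ∫_0^2 14*x^5 dx = 448/3;  ∫_0^2 15*x^4 dx = 96;  ∫_0^2 -10*x^3 dx = -40;
    ∫_0^2 -2*x^2 dx = -16/3;  ∫_0^2 12*x dx = 24;  ∫_0^2 9 dx = 18.
  Sum: 512 − 192 − 640/7 + 448/3 + 96 − 40 − 16/3 + 24 + 18 = 3294/7.
  ∫_0^2 u'(x)^2 dx = ∫_0^2 (144*x^6 - 72*x^5 - 39*x^4 + 60*x^3 - 8*x^2 - 8*x + 4) dx. Term by term:
    ∫_0^2 144*x^6 dx = 18432/7;  ∫_0^2 -72*x^5 dx = -768;  ∫_0^2 -39*x^4 dx = -1248/5;
    ∫_0^2 60*x^3 dx = 240;  ∫_0^2 -8*x^2 dx = -64/3;  ∫_0^2 -8*x dx = -16;
    ∫_0^2 4 dx = 8.
  Sum: 18432/7 − 768 − 1248/5 + 240 − 64/3 − 16 + 8 = 191752/105.
Adding: ||u||_{H^1}^2 = 3294/7 + 191752/105 = 241162/105.


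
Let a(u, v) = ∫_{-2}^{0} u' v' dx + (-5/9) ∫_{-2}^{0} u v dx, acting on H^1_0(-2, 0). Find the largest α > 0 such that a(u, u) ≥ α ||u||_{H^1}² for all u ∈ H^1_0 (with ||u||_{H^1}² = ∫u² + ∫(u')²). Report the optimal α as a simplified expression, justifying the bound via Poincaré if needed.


α = (-20/9 + π^2)/(4 + π^2)

Coercivity of a(·,·) on H^1_0(-2, 0) means a(u, u) ≥ α ||u||_{H^1}² for every u ∈ H^1_0.
The interval has length L = 2, and Poincaré/coercivity depend only on L. Here a(u, u) = ∫(u')² + (-5/9)·∫u².
Here c = -5/9 < 0 with |c| < (π/L)² = π^2/4, so coercivity still holds. The condition a(u,u) ≥ α||u||_{H^1}² reads (1−α)∫(u')² ≥ (α−c)∫u². Any admissible α is ≤ 1 (rapidly oscillating u have ∫u²/∫(u')² → 0), and α = 1 would force 0 ≥ (1−c)∫u², impossible since c < 1; so 1−α > 0. By the sharp Poincaré inequality on H^1_0 of an interval of length L, ∫(u')² ≥ (π/L)²∫u² with equality for the first sine mode sin(π(x−x₀)/L) (x₀ the left endpoint), so the inequality holds for all u iff (1−α)(π/L)² ≥ α − c, i.e. α ≤ ((π/L)² + c)/((π/L)² + 1) = (1 + c(L/π)²)/(1 + (L/π)²). (Direct route, valid since c ≤ 0: Poincaré gives c∫u² ≥ c(L/π)²∫(u')², so a(u,u) ≥ (1 + c(L/π)²)∫(u')², while ||u||_{H^1}² ≤ (1 + (L/π)²)∫(u')²; dividing yields the same α.) With (π/L)² = π^2/4 and c = -5/9, the largest admissible constant is α = ((π/L)² + c)/((π/L)² + 1).
Simplifying, α = (-20/9 + π^2)/(4 + π^2).


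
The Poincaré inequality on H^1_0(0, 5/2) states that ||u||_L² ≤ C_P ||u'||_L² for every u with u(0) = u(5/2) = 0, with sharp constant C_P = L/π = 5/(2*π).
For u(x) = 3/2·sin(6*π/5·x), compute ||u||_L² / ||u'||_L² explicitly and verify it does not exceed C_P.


||u||_L² / ||u'||_L² = 5/(6*π) < C_P = 5/(2*π).

u(x) = 3/2·sin(6*π/5·x), so u'(x) = 9*π*cos(6*π*x/5)/5.
Writing u(x) = A·sin(kπx/L) with A = 3/2 and k = 3, use ∫_0^L sin²(kπx/L) dx = L/2 and ∫_0^L cos²(kπx/L) dx = L/2.
u² = 9/4·sin²(6*π/5·x) and (u')² = 81*π^2/25·cos²(6*π/5·x), and each of sin², cos² integrates to L/2 = 5/4 over (0, 5/2).
∫_0^5/2 u² dx = 45/16, so ||u||_L² = 3*sqrt(5)/4.
∫_0^5/2 (u')² dx = 81*π^2/20, so ||u'||_L² = 9*sqrt(5)*π/10.
Ratio ||u||_L² / ||u'||_L² = 5/(6*π).
Sharp Poincaré constant on H^1_0(0, 5/2) is C_P = L/π = 5/(2*π), achieved by sin(2*π/5·x).
This is the k = 3 harmonic; the ratio L/(kπ) is strictly less than C_P = L/π, consistent with the sharp inequality ||u||_L² ≤ C_P ||u'||_L².


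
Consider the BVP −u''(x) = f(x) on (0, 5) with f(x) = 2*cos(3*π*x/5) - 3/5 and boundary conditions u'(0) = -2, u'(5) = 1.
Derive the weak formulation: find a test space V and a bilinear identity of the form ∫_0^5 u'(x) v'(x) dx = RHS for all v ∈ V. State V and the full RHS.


V = H^1(0, 5) (v unrestricted at boundary; u is determined up to an additive constant); weak form: ∫_0^5 u'v' dx = ∫_0^5 (2*cos(3*π*x/5) - 3/5) v dx + v(5) + 2·v(0) for all v ∈ V.

Multiply both sides by a test function v and integrate from 0 to 5:
  ∫_0^5 −u''(x) v(x) dx = ∫_0^5 f(x) v(x) dx.
Integrate the LHS by parts once:
  ∫_0^5 −u'' v dx = −[u'(x) v(x)]_0^5 + ∫_0^5 u'(x) v'(x) dx.
Thus ∫_0^5 u'(x) v'(x) dx = ∫_0^5 f(x) v(x) dx + [u'(x) v(x)]_0^5.
Choose V so that boundary terms are either known or forced to vanish.
u has inhomogeneous Neumann u'(0) = -2, u'(5) = 1. [u' v]_0^5 = (1)·v(5) − (-2)·v(0) = v(5) + 2·v(0). Take V = H^1(0, 5); boundary term becomes part of RHS.
Weak formulation: find u (satisfying any essential BC) such that ∫_0^5 u'(x) v'(x) dx = ∫_0^5 f v dx + v(5) + 2·v(0) for all v ∈ V (Neumann data are natural BCs: they enter the RHS as boundary terms).
Substituting f(x) = 2*cos(3*π*x/5) - 3/5, the right-hand side is ∫_0^5 (2*cos(3*π*x/5) - 3/5) v dx + v(5) + 2·v(0).
Compatibility check (pure Neumann): taking v ≡ 1 ∈ V gives 0 = ∫_0^5 f dx + (1) − (-2), i.e. ∫_0^5 f dx must equal u'(0) − u'(5) = -3. Indeed ∫_0^5 (2*cos(3*π*x/5) - 3/5) dx = -3, so the data are compatible. The solution is then unique only up to an additive constant (fix it e.g. by requiring ∫_0^5 u dx = 0).


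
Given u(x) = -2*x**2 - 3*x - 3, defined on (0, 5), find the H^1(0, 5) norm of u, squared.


||u||_{H^1}^2 = 19595/3

The H^1 norm (squared) on an interval (0, L) is
  ||u||_{H^1}^2 = ∫_0^L u(x)^2 dx + ∫_0^L u'(x)^2 dx.
Compute u'(x) = -4*x - 3.
Then u(x)^2 = 4*x**4 + 12*x**3 + 21*x**2 + 18*x + 9 and u'(x)^2 = 16*x**2 + 24*x + 9.
Integrate each monomial from 0 to 5 using ∫_0^5 c·x^n dx = c·5^(n+1)/(n+1):
  ∫_0^5 u(x)^2 dx = ∫_0^5 (4*x^4 + 12*x^3 + 21*x^2 + 18*x + 9) dx. Term by term:
    ∫_0^5 4*x^4 dx = 2500;  ∫_0^5 12*x^3 dx = 1875;  ∫_0^5 21*x^2 dx = 875;
    ∫_0^5 18*x dx = 225;  ∫_0^5 9 dx = 45.
  Sum: 2500 + 1875 + 875 + 225 + 45 = 5520.
  ∫_0^5 u'(x)^2 dx = ∫_0^5 (16*x^2 + 24*x + 9) dx. Term by term:
    ∫_0^5 16*x^2 dx = 2000/3;  ∫_0^5 24*x dx = 300;  ∫_0^5 9 dx = 45.
  Sum: 2000/3 + 300 + 45 = 3035/3.
Adding: ||u||_{H^1}^2 = 5520 + 3035/3 = 19595/3.


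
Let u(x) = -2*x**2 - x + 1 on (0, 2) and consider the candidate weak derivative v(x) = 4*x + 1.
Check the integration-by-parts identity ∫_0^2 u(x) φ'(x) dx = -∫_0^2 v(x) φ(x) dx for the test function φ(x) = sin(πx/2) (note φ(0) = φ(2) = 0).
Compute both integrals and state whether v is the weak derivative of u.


LHS = 20/π, RHS = -20/π. No, v is not the weak derivative of u.

u(x) = -2*x**2 - x + 1, classical derivative u'(x) = -4*x - 1.
φ(x) = sin(πx/2), so φ'(x) = π*cos(π*x/2)/2.
Note φ(0) = φ(2) = 0, so the boundary term u·φ vanishes.
LHS = ∫_0^2 u(x) φ'(x) dx = ∫_0^2 (-π*x^2*cos(π*x/2) - π*x*cos(π*x/2)/2 + π*cos(π*x/2)/2) dx. Term by term:
  ∫_0^2 π*cos(π*x/2)/2 dx = 0;  ∫_0^2 -π*x^2*cos(π*x/2) dx = 16/π;  ∫_0^2 -π*x*cos(π*x/2)/2 dx = 4/π.
Sum: 0 + 16/π + 4/π = 20/π.
So LHS = 20/π.
∫_0^2 v(x) φ(x) dx = ∫_0^2 (4*x*sin(π*x/2) + sin(π*x/2)) dx. Term by term:
  ∫_0^2 4*x*sin(π*x/2) dx = 16/π;  ∫_0^2 sin(π*x/2) dx = 4/π.
Sum: 16/π + 4/π = 20/π.
So RHS = -∫_0^2 v(x) φ(x) dx = -20/π.
LHS − RHS = 40/π ≠ 0, so the identity fails.
(For a valid weak derivative the identity must hold for EVERY test function, in particular this one. The failure shows v is NOT the weak derivative of u.)
Correct weak derivative would be u'(x) = -4*x - 1.


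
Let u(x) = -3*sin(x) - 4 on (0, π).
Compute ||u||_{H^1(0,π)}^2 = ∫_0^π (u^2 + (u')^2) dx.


||u||_{H^1(0,π)}^2 = 48 + 25*π

u'(x) = -3*cos(x).
Expand u² and (u')² and integrate term by term on (0, π), using: for integers n ≥ 1, ∫_0^π sin²(nx) dx = ∫_0^π cos²(nx) dx = π/2; for n ≠ n', ∫_0^π sin(nx)sin(n'x) dx = ∫_0^π cos(nx)cos(n'x) dx = 0; and by product-to-sum, ∫_0^π sin(nx)cos(n'x) dx = ½∫_0^π [sin((n+n')x) + sin((n−n')x)] dx, which is 0 when n+n' is even and 2n/(n²−n'²) when n+n' is odd (it need not vanish on (0, π)). For the constant mode: ∫_0^π 1 dx = π, ∫_0^π cos(nx) dx = 0, ∫_0^π sin(nx) dx = (1−(−1)^n)/n.
  u² squared terms: (-4)²·∫1 dx = 16·π = 16*π;  (-3)²·∫sin(x)² dx = 9·π/2 = 9*π/2.
  u² cross terms: 2·(-4)·(-3)·∫1·sin(x) dx = 24·(2) = 48.
  So ∫_0^π u² dx = 16*π + 9*π/2 + 48 = 48 + 41*π/2.
  (u')² squared terms: (-3)²·∫cos(x)² dx = 9·π/2 = 9*π/2.
  So ∫_0^π (u')² dx = 9*π/2.
||u||_{H^1}^2 = (48 + 41*π/2) + (9*π/2) = 48 + 25*π.


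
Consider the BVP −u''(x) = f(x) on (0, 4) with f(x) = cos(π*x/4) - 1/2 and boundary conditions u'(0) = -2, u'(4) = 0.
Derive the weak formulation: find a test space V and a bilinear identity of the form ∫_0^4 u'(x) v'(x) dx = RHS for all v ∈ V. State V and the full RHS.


V = H^1(0, 4) (v unrestricted at boundary; u is determined up to an additive constant); weak form: ∫_0^4 u'v' dx = ∫_0^4 (cos(π*x/4) - 1/2) v dx + 2·v(0) for all v ∈ V.

Multiply both sides by a test function v and integrate from 0 to 4:
  ∫_0^4 −u''(x) v(x) dx = ∫_0^4 f(x) v(x) dx.
Integrate the LHS by parts once:
  ∫_0^4 −u'' v dx = −[u'(x) v(x)]_0^4 + ∫_0^4 u'(x) v'(x) dx.
Thus ∫_0^4 u'(x) v'(x) dx = ∫_0^4 f(x) v(x) dx + [u'(x) v(x)]_0^4.
Choose V so that boundary terms are either known or forced to vanish.
u has inhomogeneous Neumann u'(0) = -2, u'(4) = 0. [u' v]_0^4 = (0)·v(4) − (-2)·v(0) = 2·v(0). Take V = H^1(0, 4); boundary term becomes part of RHS.
Weak formulation: find u (satisfying any essential BC) such that ∫_0^4 u'(x) v'(x) dx = ∫_0^4 f v dx + 2·v(0) for all v ∈ V (Neumann data are natural BCs: they enter the RHS as boundary terms).
Substituting f(x) = cos(π*x/4) - 1/2, the right-hand side is ∫_0^4 (cos(π*x/4) - 1/2) v dx + 2·v(0).
Compatibility check (pure Neumann): taking v ≡ 1 ∈ V gives 0 = ∫_0^4 f dx + (0) − (-2), i.e. ∫_0^4 f dx must equal u'(0) − u'(4) = -2. Indeed ∫_0^4 (cos(π*x/4) - 1/2) dx = -2, so the data are compatible. The solution is then unique only up to an additive constant (fix it e.g. by requiring ∫_0^4 u dx = 0).


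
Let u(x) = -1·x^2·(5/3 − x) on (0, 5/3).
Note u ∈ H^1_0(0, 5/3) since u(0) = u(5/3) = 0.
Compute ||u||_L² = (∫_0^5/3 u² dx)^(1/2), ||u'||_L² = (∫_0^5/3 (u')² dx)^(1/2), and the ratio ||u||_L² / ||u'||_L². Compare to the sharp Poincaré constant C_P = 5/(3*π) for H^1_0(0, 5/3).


||u||_L² / ||u'||_L² = 5*sqrt(14)/42 < C_P = 5/(3*π).

u(x) = -1·x^2·(5/3 − x), so u'(x) = x*(9*x - 10)/3.
u(x) = -1·x^2·(5/3 − x) vanishes at x = 0 and x = 5/3, so u ∈ H^1_0(0, 5/3). Differentiate via the product rule and integrate the resulting polynomials term by term.
  ∫_0^5/3 u² dx = ∫_0^5/3 (x^6 - 10*x^5/3 + 25*x^4/9) dx. Term by term:
    ∫_0^5/3 x^6 dx = 78125/15309;  ∫_0^5/3 -10*x^5/3 dx = -78125/6561;  ∫_0^5/3 25*x^4/9 dx = 15625/2187.
  Sum: 78125/15309 − 78125/6561 + 15625/2187 = 15625/45927.
  ∫_0^5/3 (u')² dx = ∫_0^5/3 (9*x^4 - 20*x^3 + 100*x^2/9) dx. Term by term:
    ∫_0^5/3 9*x^4 dx = 625/27;  ∫_0^5/3 -20*x^3 dx = -3125/81;  ∫_0^5/3 100*x^2/9 dx = 12500/729.
  Sum: 625/27 − 3125/81 + 12500/729 = 1250/729.
∫_0^5/3 u² dx = 15625/45927, so ||u||_L² = 125*sqrt(7)/567.
∫_0^5/3 (u')² dx = 1250/729, so ||u'||_L² = 25*sqrt(2)/27.
Ratio ||u||_L² / ||u'||_L² = 5*sqrt(14)/42.
Sharp Poincaré constant on H^1_0(0, 5/3) is C_P = L/π = 5/(3*π), achieved by sin(3*π/5·x).
A polynomial bump cannot attain the sharp Poincaré constant (only the first sine eigenfunction does), so the ratio is strictly less than C_P, consistent with ||u||_L² ≤ C_P ||u'||_L².


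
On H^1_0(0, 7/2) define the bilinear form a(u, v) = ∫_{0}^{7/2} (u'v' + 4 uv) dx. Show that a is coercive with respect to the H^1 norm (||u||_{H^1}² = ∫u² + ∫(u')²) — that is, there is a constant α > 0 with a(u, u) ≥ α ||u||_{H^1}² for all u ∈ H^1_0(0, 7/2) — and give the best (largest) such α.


α = 1

Coercivity of a(·,·) on H^1_0(0, 7/2) means a(u, u) ≥ α ||u||_{H^1}² for every u ∈ H^1_0.
The interval has length L = 7/2, and Poincaré/coercivity depend only on L. Here a(u, u) = ∫(u')² + (4)·∫u².
Here c = 4 ≥ 1, so a(u,u) = ∫(u')² + c∫u² ≥ ∫(u')² + ∫u² = ||u||_{H^1}², i.e. α = 1 works. No larger α is possible: a(u,u) ≥ α||u||_{H^1}² means (1−α)∫(u')² ≥ (α−c)∫u², and for the modes u_n = sin(nπ(x−x₀)/L) (x₀ the left endpoint) one has ∫u_n²/∫(u_n')² = (L/(nπ))² → 0, so a(u_n,u_n)/||u_n||_{H^1}² → 1. Hence the optimal constant is α = 1.
Therefore α = 1.


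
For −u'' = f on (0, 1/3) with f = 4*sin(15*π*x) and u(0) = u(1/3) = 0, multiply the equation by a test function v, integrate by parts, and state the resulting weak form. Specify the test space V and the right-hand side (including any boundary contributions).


V = H^1_0(0, 1/3) (so v(0) = v(1/3) = 0); weak form: ∫_0^1/3 u'v' dx = ∫_0^1/3 (4*sin(15*π*x)) v dx for all v ∈ V.

Multiply both sides by a test function v and integrate from 0 to 1/3:
  ∫_0^1/3 −u''(x) v(x) dx = ∫_0^1/3 f(x) v(x) dx.
Integrate the LHS by parts once:
  ∫_0^1/3 −u'' v dx = −[u'(x) v(x)]_0^1/3 + ∫_0^1/3 u'(x) v'(x) dx.
Thus ∫_0^1/3 u'(x) v'(x) dx = ∫_0^1/3 f(x) v(x) dx + [u'(x) v(x)]_0^1/3.
Choose V so that boundary terms are either known or forced to vanish.
u is Dirichlet: u(0) = u(1/3) = 0. Let V = H^1_0(0, 1/3); then v(0) = v(1/3) = 0, and [u' v]_0^1/3 = 0.
Weak formulation: find u (satisfying any essential BC) such that ∫_0^1/3 u'(x) v'(x) dx = ∫_0^1/3 f v dx for all v ∈ V.
Substituting f(x) = 4*sin(15*π*x), the right-hand side is ∫_0^1/3 (4*sin(15*π*x)) v dx.


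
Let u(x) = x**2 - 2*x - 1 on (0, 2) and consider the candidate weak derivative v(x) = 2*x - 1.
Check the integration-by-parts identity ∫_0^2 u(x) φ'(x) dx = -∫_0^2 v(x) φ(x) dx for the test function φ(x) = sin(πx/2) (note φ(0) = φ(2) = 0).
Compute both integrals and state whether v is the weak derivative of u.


LHS = 0, RHS = -4/π. No, v is not the weak derivative of u.

u(x) = x**2 - 2*x - 1, classical derivative u'(x) = 2*x - 2.
φ(x) = sin(πx/2), so φ'(x) = π*cos(π*x/2)/2.
Note φ(0) = φ(2) = 0, so the boundary term u·φ vanishes.
LHS = ∫_0^2 u(x) φ'(x) dx = ∫_0^2 (π*x^2*cos(π*x/2)/2 - π*x*cos(π*x/2) - π*cos(π*x/2)/2) dx. Term by term:
  ∫_0^2 -π*cos(π*x/2)/2 dx = 0;  ∫_0^2 π*x^2*cos(π*x/2)/2 dx = -8/π;  ∫_0^2 -π*x*cos(π*x/2) dx = 8/π.
Sum: 0 − 8/π + 8/π = 0.
So LHS = 0.
∫_0^2 v(x) φ(x) dx = ∫_0^2 (2*x*sin(π*x/2) - sin(π*x/2)) dx. Term by term:
  ∫_0^2 -sin(π*x/2) dx = -4/π;  ∫_0^2 2*x*sin(π*x/2) dx = 8/π.
Sum: -4/π + 8/π = 4/π.
So RHS = -∫_0^2 v(x) φ(x) dx = -4/π.
LHS − RHS = 4/π ≠ 0, so the identity fails.
(For a valid weak derivative the identity must hold for EVERY test function, in particular this one. The failure shows v is NOT the weak derivative of u.)
Correct weak derivative would be u'(x) = 2*x - 2.


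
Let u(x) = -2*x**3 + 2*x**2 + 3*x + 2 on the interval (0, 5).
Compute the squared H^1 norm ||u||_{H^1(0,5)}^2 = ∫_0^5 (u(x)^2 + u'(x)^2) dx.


||u||_{H^1}^2 = 731315/21

The H^1 norm (squared) on an interval (0, L) is
  ||u||_{H^1}^2 = ∫_0^L u(x)^2 dx + ∫_0^L u'(x)^2 dx.
Compute u'(x) = -6*x**2 + 4*x + 3.
Then u(x)^2 = 4*x**6 - 8*x**5 - 8*x**4 + 4*x**3 + 17*x**2 + 12*x + 4 and u'(x)^2 = 36*x**4 - 48*x**3 - 20*x**2 + 24*x + 9.
Integrate each monomial from 0 to 5 using ∫_0^5 c·x^n dx = c·5^(n+1)/(n+1):
  ∫_0^5 u(x)^2 dx = ∫_0^5 (4*x^6 - 8*x^5 - 8*x^4 + 4*x^3 + 17*x^2 + 12*x + 4) dx. Term by term:
    ∫_0^5 4*x^6 dx = 312500/7;  ∫_0^5 -8*x^5 dx = -62500/3;  ∫_0^5 -8*x^4 dx = -5000;
    ∫_0^5 4*x^3 dx = 625;  ∫_0^5 17*x^2 dx = 2125/3;  ∫_0^5 12*x dx = 150;
    ∫_0^5 4 dx = 20.
  Sum: 312500/7 − 62500/3 − 5000 + 625 + 2125/3 + 150 + 20 = 142190/7.
  ∫_0^5 u'(x)^2 dx = ∫_0^5 (36*x^4 - 48*x^3 - 20*x^2 + 24*x + 9) dx. Term by term:
    ∫_0^5 36*x^4 dx = 22500;  ∫_0^5 -48*x^3 dx = -7500;  ∫_0^5 -20*x^2 dx = -2500/3;
    ∫_0^5 24*x dx = 300;  ∫_0^5 9 dx = 45.
  Sum: 22500 − 7500 − 2500/3 + 300 + 45 = 43535/3.
Adding: ||u||_{H^1}^2 = 142190/7 + 43535/3 = 731315/21.


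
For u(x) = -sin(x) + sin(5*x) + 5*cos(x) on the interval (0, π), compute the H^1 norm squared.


||u||_{H^1(0,π)}^2 = 39*π

u'(x) = -5*sin(x) - cos(x) + 5*cos(5*x).
Expand u² and (u')² and integrate term by term on (0, π), using: for integers n ≥ 1, ∫_0^π sin²(nx) dx = ∫_0^π cos²(nx) dx = π/2; for n ≠ n', ∫_0^π sin(nx)sin(n'x) dx = ∫_0^π cos(nx)cos(n'x) dx = 0; and by product-to-sum, ∫_0^π sin(nx)cos(n'x) dx = ½∫_0^π [sin((n+n')x) + sin((n−n')x)] dx, which is 0 when n+n' is even and 2n/(n²−n'²) when n+n' is odd (it need not vanish on (0, π)).
  u² squared terms: (-1)²·∫sin(x)² dx = 1·π/2 = π/2;  (5)²·∫cos(x)² dx = 25·π/2 = 25*π/2;  (1)²·∫sin(5x)² dx = 1·π/2 = π/2.
  u² cross terms: 2·(-1)·(5)·∫sin(x)·cos(x) dx = -10·(0) = 0;  2·(-1)·(1)·∫sin(x)·sin(5x) dx = -2·(0) = 0;  2·(5)·(1)·∫cos(x)·sin(5x) dx = 10·(0) = 0.
  So ∫_0^π u² dx = π/2 + 25*π/2 + π/2 + 0 + 0 + 0 = 27*π/2.
  (u')² squared terms: (-1)²·∫cos(x)² dx = 1·π/2 = π/2;  (-5)²·∫sin(x)² dx = 25·π/2 = 25*π/2;  (5)²·∫cos(5x)² dx = 25·π/2 = 25*π/2.
  (u')² cross terms: 2·(-1)·(-5)·∫cos(x)·sin(x) dx = 10·(0) = 0;  2·(-1)·(5)·∫cos(x)·cos(5x) dx = -10·(0) = 0;  2·(-5)·(5)·∫sin(x)·cos(5x) dx = -50·(0) = 0.
  So ∫_0^π (u')² dx = π/2 + 25*π/2 + 25*π/2 + 0 + 0 + 0 = 51*π/2.
||u||_{H^1}^2 = (27*π/2) + (51*π/2) = 39*π.


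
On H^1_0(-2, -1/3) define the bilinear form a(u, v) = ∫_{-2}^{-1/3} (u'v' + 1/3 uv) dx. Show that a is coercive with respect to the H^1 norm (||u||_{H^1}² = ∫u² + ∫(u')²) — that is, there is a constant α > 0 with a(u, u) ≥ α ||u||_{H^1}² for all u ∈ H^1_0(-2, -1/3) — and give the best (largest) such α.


α = (25 + 27*π^2)/(3*(25 + 9*π^2))

Coercivity of a(·,·) on H^1_0(-2, -1/3) means a(u, u) ≥ α ||u||_{H^1}² for every u ∈ H^1_0.
The interval has length L = 5/3, and Poincaré/coercivity depend only on L. Here a(u, u) = ∫(u')² + (1/3)·∫u².
Here 0 < c = 1/3 < 1. The condition a(u,u) ≥ α||u||_{H^1}² reads (1−α)∫(u')² ≥ (α−c)∫u². Any admissible α is ≤ 1 (rapidly oscillating u have ∫u²/∫(u')² → 0), and α = 1 would force 0 ≥ (1−c)∫u², impossible since c < 1; so 1−α > 0. By the sharp Poincaré inequality on H^1_0 of an interval of length L, ∫(u')² ≥ (π/L)²∫u² with equality for the first sine mode sin(π(x−x₀)/L) (x₀ the left endpoint), so the inequality holds for all u iff (1−α)(π/L)² ≥ α − c, i.e. α ≤ ((π/L)² + c)/((π/L)² + 1) = (1 + c(L/π)²)/(1 + (L/π)²). With (π/L)² = 9*π^2/25 and c = 1/3, the largest admissible constant is α = ((π/L)² + c)/((π/L)² + 1).
Simplifying, α = (25 + 27*π^2)/(3*(25 + 9*π^2)).


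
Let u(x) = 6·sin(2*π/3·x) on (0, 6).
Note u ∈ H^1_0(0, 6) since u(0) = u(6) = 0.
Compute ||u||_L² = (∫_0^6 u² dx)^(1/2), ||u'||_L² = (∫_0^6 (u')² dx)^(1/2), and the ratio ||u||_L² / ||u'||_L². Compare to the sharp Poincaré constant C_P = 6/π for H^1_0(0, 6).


||u||_L² / ||u'||_L² = 3/(2*π) < C_P = 6/π.

u(x) = 6·sin(2*π/3·x), so u'(x) = 4*π*cos(2*π*x/3).
Writing u(x) = A·sin(kπx/L) with A = 6 and k = 4, use ∫_0^L sin²(kπx/L) dx = L/2 and ∫_0^L cos²(kπx/L) dx = L/2.
u² = 36·sin²(2*π/3·x) and (u')² = 16*π^2·cos²(2*π/3·x), and each of sin², cos² integrates to L/2 = 3 over (0, 6).
∫_0^6 u² dx = 108, so ||u||_L² = 6*sqrt(3).
∫_0^6 (u')² dx = 48*π^2, so ||u'||_L² = 4*sqrt(3)*π.
Ratio ||u||_L² / ||u'||_L² = 3/(2*π).
Sharp Poincaré constant on H^1_0(0, 6) is C_P = L/π = 6/π, achieved by sin(π/6·x).
This is the k = 4 harmonic; the ratio L/(kπ) is strictly less than C_P = L/π, consistent with the sharp inequality ||u||_L² ≤ C_P ||u'||_L².


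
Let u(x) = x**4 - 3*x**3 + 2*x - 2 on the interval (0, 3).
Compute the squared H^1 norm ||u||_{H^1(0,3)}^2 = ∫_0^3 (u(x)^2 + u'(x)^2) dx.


||u||_{H^1}^2 = 6747/28

The H^1 norm (squared) on an interval (0, L) is
  ||u||_{H^1}^2 = ∫_0^L u(x)^2 dx + ∫_0^L u'(x)^2 dx.
Compute u'(x) = 4*x**3 - 9*x**2 + 2.
Then u(x)^2 = x**8 - 6*x**7 + 9*x**6 + 4*x**5 - 16*x**4 + 12*x**3 + 4*x**2 - 8*x + 4 and u'(x)^2 = 16*x**6 - 72*x**5 + 81*x**4 + 16*x**3 - 36*x**2 + 4.
Integrate each monomial from 0 to 3 using ∫_0^3 c·x^n dx = c·3^(n+1)/(n+1):
  ∫_0^3 u(x)^2 dx = ∫_0^3 (x^8 - 6*x^7 + 9*x^6 + 4*x^5 - 16*x^4 + 12*x^3 + 4*x^2 - 8*x + 4) dx. Term by term:
    ∫_0^3 x^8 dx = 2187;  ∫_0^3 -6*x^7 dx = -19683/4;  ∫_0^3 9*x^6 dx = 19683/7;
    ∫_0^3 4*x^5 dx = 486;  ∫_0^3 -16*x^4 dx = -3888/5;  ∫_0^3 12*x^3 dx = 243;
    ∫_0^3 4*x^2 dx = 36;  ∫_0^3 -8*x dx = -36;  ∫_0^3 4 dx = 12.
  Sum: 2187 − 19683/4 + 19683/7 + 486 − 3888/5 + 243 + 36 − 36 + 12 = 5811/140.
  ∫_0^3 u'(x)^2 dx = ∫_0^3 (16*x^6 - 72*x^5 + 81*x^4 + 16*x^3 - 36*x^2 + 4) dx. Term by term:
    ∫_0^3 16*x^6 dx = 34992/7;  ∫_0^3 -72*x^5 dx = -8748;  ∫_0^3 81*x^4 dx = 19683/5;
    ∫_0^3 16*x^3 dx = 324;  ∫_0^3 -36*x^2 dx = -324;  ∫_0^3 4 dx = 12.
  Sum: 34992/7 − 8748 + 19683/5 + 324 − 324 + 12 = 6981/35.
Adding: ||u||_{H^1}^2 = 5811/140 + 6981/35 = 6747/28.
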